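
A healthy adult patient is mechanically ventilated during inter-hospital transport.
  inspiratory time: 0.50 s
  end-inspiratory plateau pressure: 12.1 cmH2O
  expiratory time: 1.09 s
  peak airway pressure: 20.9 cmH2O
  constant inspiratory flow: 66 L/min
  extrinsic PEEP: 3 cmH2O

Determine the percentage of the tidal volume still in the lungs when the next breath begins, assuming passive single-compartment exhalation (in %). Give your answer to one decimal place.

10.5

Flow: 66 L/min ÷ 60 = 1.1 L/s.
Vt = flow × Ti = 1.1 L/s × 0.50 s × 1000 mL/L = 550.0 mL.
R = (PIP − Pplat)/V̇ = (20.9 − 12.1) / 1.1 = 8.8/1.1 = 8.0 cmH2O·s/L.
C = Vt/(Pplat − PEEP) = 550.0 / (12.1 − 3) = 550.0/9.1 = 60.44 mL/cmH2O.
τ = R × C = 8.0 × 0.06044 L/cmH2O = 0.4835 s.
Fraction remaining at end-expiration = e^(−Te/τ) = e^(−1.09/0.4835) = 0.1049 → 10.49%.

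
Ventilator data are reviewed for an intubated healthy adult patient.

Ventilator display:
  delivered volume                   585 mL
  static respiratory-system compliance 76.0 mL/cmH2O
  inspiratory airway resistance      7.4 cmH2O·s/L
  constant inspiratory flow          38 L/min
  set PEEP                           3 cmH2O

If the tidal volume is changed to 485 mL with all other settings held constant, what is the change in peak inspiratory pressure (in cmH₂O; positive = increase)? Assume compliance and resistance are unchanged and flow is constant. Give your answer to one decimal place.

PIP = Vt/C + R·V̇ + PEEP (constant-flow equation of motion).
Only the elastic term changes: ΔPIP = ΔVt / C = (485 − 585) / 76.0 = -1.316 cmH2O.

-1.3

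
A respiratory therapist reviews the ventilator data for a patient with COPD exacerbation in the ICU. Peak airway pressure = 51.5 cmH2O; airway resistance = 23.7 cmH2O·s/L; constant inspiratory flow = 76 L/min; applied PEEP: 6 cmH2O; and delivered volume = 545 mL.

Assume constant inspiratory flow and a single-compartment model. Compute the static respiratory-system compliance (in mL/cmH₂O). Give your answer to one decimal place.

Flow: 76 L/min ÷ 60 = 1.2667 L/s.
Equation of motion (constant flow): PIP = Vt/C + R·V̇ + PEEP.
Vt/C = PIP − R·V̇ − PEEP = 51.5 − 23.7×1.2667 − 6 = 51.5 − 30.021 − 6 = 15.479 cmH2O.
C = Vt / 15.479 = 545 / 15.479 = 35.209 mL/cmH2O.

35.2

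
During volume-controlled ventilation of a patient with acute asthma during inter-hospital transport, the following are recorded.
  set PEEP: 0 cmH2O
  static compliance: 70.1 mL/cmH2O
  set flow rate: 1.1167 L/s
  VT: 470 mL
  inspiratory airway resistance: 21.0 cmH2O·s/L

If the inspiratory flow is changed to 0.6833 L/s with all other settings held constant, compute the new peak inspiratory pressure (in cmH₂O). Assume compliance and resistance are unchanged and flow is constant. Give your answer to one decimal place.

PIP = Vt/C + R·V̇ + PEEP (constant-flow equation of motion).
Only the resistive term changes: ΔPIP = R × ΔV̇ = 21.0 × (0.6833 − 1.1167) = 21.0 × -0.4334 = -9.101 cmH2O.
Original PIP = 470/70.1 + 21.0×1.1167 + 0 = 30.155 cmH2O; new PIP = 30.155 + (-9.101) = 21.054 cmH2O.

21.1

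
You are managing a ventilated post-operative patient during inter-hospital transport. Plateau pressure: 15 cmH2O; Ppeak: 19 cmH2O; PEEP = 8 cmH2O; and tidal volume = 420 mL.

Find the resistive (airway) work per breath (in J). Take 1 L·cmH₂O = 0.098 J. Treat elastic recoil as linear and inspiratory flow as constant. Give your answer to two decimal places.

0.16

With constant inspiratory flow the resistive pressure is constant at PIP − Pplat = 19 − 15 = 4.0 cmH2O, so resistive work = 4.0 × 0.420 = 1.68 L·cmH2O.
× 0.098 J/(L·cmH2O) → 0.1646 J.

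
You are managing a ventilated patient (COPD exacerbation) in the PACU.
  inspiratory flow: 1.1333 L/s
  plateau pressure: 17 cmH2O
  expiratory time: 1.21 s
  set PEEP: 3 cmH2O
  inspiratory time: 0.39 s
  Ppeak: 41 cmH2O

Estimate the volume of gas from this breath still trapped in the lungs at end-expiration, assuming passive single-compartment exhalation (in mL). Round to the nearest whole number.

Vt = flow × Ti = 1.1333 L/s × 0.39 s × 1000 mL/L = 441.99 mL.
R = (PIP − Pplat)/V̇ = (41 − 17) / 1.1333 = 24.0/1.1333 = 21.177 cmH2O·s/L.
C = Vt/(Pplat − PEEP) = 441.99 / (17 − 3) = 441.99/14.0 = 31.571 mL/cmH2O.
τ = R × C = 21.177 × 0.03157 L/cmH2O = 0.6686 s.
Fraction remaining = e^(−Te/τ) = e^(−1.21/0.6686) = 0.1637.
Trapped volume = 441.99 × 0.1637 = 72.354 mL.

72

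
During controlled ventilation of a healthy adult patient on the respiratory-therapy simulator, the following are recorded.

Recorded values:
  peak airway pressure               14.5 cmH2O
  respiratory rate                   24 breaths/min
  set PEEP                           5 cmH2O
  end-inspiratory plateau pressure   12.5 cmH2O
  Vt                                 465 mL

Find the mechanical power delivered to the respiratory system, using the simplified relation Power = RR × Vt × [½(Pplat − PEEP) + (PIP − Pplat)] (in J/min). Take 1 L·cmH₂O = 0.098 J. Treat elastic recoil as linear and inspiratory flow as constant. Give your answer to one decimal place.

6.3

Per-breath work = Vt × [½(Pplat−PEEP) + (PIP−Pplat)] = 0.465 × [0.5×7.5 + 2.0] = 0.465 × 5.75 = 2.674 L·cmH2O.
Power = 24 × 2.674 = 64.176 L·cmH2O/min.
× 0.098 J/(L·cmH2O) → 6.289 J/min.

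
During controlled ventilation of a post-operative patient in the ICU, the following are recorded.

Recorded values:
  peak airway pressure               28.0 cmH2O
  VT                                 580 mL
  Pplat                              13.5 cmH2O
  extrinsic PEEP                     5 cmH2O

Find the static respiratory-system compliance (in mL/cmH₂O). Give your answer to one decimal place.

Cstat = Vt / (Pplat − PEEP) = 580 / (13.5 − 5) = 580 / 8.5 = 68.235 mL/cmH2O.

68.2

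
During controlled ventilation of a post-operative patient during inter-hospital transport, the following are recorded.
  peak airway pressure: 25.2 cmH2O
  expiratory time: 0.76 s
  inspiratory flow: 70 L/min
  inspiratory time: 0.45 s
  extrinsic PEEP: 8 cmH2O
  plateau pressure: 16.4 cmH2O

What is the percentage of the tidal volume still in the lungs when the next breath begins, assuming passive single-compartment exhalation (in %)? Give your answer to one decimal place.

Flow: 70 L/min ÷ 60 = 1.1667 L/s.
Vt = flow × Ti = 1.1667 L/s × 0.45 s × 1000 mL/L = 525.02 mL.
R = (PIP − Pplat)/V̇ = (25.2 − 16.4) / 1.1667 = 8.8/1.1667 = 7.543 cmH2O·s/L.
C = Vt/(Pplat − PEEP) = 525.02 / (16.4 − 8) = 525.02/8.4 = 62.502 mL/cmH2O.
τ = R × C = 7.543 × 0.0625 L/cmH2O = 0.4714 s.
Fraction remaining at end-expiration = e^(−Te/τ) = e^(−0.76/0.4714) = 0.1994 → 19.94%.

19.9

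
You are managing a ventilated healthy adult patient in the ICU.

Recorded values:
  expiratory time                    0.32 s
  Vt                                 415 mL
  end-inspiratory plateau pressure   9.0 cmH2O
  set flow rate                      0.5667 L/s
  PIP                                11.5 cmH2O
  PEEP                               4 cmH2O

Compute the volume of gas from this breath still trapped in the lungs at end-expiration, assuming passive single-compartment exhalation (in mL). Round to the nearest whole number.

R = (PIP − Pplat)/V̇ = (11.5 − 9.0) / 0.5667 = 2.5/0.5667 = 4.412 cmH2O·s/L.
C = Vt/(Pplat − PEEP) = 415.0 / (9.0 − 4) = 415.0/5.0 = 83.0 mL/cmH2O.
τ = R × C = 4.412 × 0.083 L/cmH2O = 0.3662 s.
Fraction remaining = e^(−Te/τ) = e^(−0.32/0.3662) = 0.4173.
Trapped volume = 415.0 × 0.4173 = 173.18 mL.

173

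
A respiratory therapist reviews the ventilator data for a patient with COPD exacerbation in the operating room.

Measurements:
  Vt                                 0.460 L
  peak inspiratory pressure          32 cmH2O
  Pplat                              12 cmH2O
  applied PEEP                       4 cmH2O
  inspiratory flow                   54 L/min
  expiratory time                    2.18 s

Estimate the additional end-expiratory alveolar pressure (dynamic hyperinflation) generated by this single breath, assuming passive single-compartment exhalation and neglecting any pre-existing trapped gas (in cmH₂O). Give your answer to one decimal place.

1.5

Flow: 54 L/min ÷ 60 = 0.9 L/s.
R = (PIP − Pplat)/V̇ = (32 − 12) / 0.9 = 20.0/0.9 = 22.222 cmH2O·s/L.
C = Vt/(Pplat − PEEP) = 460.0 / (12 − 4) = 460.0/8.0 = 57.5 mL/cmH2O.
τ = R × C = 22.222 × 0.0575 L/cmH2O = 1.278 s.
Fraction remaining = e^(−Te/τ) = e^(−2.18/1.278) = 0.1816; trapped volume = 460.0 × 0.1816 = 83.536 mL.
Additional alveolar pressure from trapping ≈ V_trapped / C = 83.536 / 57.5 = 1.453 cmH2O.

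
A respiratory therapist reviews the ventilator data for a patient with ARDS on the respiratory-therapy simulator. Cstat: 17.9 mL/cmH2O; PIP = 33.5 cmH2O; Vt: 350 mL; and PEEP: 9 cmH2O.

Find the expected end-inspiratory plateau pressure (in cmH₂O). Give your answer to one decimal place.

Pplat = PEEP + Vt / Cstat = 9 + 350 / 17.9 = 9 + 19.553 = 28.553 cmH2O.

28.6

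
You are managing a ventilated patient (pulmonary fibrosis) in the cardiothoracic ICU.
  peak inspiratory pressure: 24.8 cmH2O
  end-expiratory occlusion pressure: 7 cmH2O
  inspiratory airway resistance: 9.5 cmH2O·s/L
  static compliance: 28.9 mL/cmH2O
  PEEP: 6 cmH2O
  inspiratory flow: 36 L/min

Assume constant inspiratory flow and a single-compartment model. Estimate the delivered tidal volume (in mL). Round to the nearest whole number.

350

Flow: 36 L/min ÷ 60 = 0.6 L/s.
Total PEEP = 7 cmH2O (set 6 + intrinsic 1); this is the baseline alveolar pressure.
Equation of motion (constant flow): PIP = Vt/C + R·V̇ + PEEP.
Vt/C = PIP − R·V̇ − PEEP = 24.8 − 5.7 − 7 = 12.1 cmH2O.
Vt = C × 12.1 = 28.9 × 12.1 = 349.69 mL.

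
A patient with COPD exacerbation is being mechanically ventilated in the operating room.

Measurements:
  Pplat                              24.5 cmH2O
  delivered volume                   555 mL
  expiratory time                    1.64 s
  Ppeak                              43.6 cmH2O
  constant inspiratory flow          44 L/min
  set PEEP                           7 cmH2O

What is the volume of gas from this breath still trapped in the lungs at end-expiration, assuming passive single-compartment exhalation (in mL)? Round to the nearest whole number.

Flow: 44 L/min ÷ 60 = 0.7333 L/s.
R = (PIP − Pplat)/V̇ = (43.6 − 24.5) / 0.7333 = 19.1/0.7333 = 26.047 cmH2O·s/L.
C = Vt/(Pplat − PEEP) = 555.0 / (24.5 − 7) = 555.0/17.5 = 31.714 mL/cmH2O.
τ = R × C = 26.047 × 0.03171 L/cmH2O = 0.826 s.
Fraction remaining = e^(−Te/τ) = e^(−1.64/0.826) = 0.1373.
Trapped volume = 555.0 × 0.1373 = 76.202 mL.

76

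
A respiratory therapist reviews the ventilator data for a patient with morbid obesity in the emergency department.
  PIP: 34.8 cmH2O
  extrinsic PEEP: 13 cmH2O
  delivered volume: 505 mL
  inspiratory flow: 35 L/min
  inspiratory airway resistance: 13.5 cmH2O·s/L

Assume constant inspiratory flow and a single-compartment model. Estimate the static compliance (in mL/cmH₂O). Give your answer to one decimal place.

Flow: 35 L/min ÷ 60 = 0.5833 L/s.
Equation of motion (constant flow): PIP = Vt/C + R·V̇ + PEEP.
Vt/C = PIP − R·V̇ − PEEP = 34.8 − 13.5×0.5833 − 13 = 34.8 − 7.875 − 13 = 13.925 cmH2O.
C = Vt / 13.925 = 505 / 13.925 = 36.266 mL/cmH2O.

36.3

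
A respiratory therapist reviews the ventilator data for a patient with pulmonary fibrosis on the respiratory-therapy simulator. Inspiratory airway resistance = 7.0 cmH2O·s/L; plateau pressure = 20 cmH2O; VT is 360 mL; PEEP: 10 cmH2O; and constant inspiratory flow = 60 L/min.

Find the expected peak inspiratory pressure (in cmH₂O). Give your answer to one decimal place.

Flow: 60 L/min ÷ 60 = 1 L/s.
PIP = Pplat + Raw × flow = 20 + 7.0 × 1 = 20 + 7.0 = 27.0 cmH2O.

27.0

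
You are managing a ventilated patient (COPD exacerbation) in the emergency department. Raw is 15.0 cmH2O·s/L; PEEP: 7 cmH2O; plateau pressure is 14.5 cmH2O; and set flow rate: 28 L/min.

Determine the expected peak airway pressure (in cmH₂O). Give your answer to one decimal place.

21.5

Flow: 28 L/min ÷ 60 = 0.4667 L/s.
PIP = Pplat + Raw × flow = 14.5 + 15.0 × 0.4667 = 14.5 + 7.001 = 21.501 cmH2O.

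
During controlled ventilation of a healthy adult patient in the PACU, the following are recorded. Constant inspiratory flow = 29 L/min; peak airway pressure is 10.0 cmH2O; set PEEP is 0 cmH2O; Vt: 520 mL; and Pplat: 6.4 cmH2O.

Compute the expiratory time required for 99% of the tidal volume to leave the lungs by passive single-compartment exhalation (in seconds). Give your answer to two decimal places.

Flow: 29 L/min ÷ 60 = 0.4833 L/s.
R = (PIP − Pplat)/V̇ = (10.0 − 6.4) / 0.4833 = 3.6/0.4833 = 7.449 cmH2O·s/L.
C = Vt/(Pplat − PEEP) = 520.0 / (6.4 − 0) = 520.0/6.4 = 81.25 mL/cmH2O.
τ = R × C = 7.449 × 0.08125 L/cmH2O = 0.6052 s.
t = −τ·ln(1 − 0.99) = −0.6052·ln(0.01) = 2.787 s.

2.79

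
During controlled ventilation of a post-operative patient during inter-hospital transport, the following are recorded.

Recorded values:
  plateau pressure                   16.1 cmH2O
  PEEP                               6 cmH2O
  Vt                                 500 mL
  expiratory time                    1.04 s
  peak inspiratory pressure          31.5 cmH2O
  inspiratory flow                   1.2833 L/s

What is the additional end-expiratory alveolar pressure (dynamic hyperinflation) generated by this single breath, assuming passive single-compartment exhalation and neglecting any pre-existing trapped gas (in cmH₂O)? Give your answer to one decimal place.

1.8

R = (PIP − Pplat)/V̇ = (31.5 − 16.1) / 1.2833 = 15.4/1.2833 = 12.0 cmH2O·s/L.
C = Vt/(Pplat − PEEP) = 500.0 / (16.1 − 6) = 500.0/10.1 = 49.505 mL/cmH2O.
τ = R × C = 12.0 × 0.04951 L/cmH2O = 0.5941 s.
Fraction remaining = e^(−Te/τ) = e^(−1.04/0.5941) = 0.1737; trapped volume = 500.0 × 0.1737 = 86.85 mL.
Additional alveolar pressure from trapping ≈ V_trapped / C = 86.85 / 49.505 = 1.754 cmH2O.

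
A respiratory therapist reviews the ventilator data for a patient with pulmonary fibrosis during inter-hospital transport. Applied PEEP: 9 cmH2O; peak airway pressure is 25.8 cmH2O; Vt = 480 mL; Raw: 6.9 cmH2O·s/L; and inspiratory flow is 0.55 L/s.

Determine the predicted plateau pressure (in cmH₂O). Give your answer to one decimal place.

Pplat = PIP − Raw × flow = 25.8 − 6.9 × 0.55 = 25.8 − 3.795 = 22.005 cmH2O.

22.0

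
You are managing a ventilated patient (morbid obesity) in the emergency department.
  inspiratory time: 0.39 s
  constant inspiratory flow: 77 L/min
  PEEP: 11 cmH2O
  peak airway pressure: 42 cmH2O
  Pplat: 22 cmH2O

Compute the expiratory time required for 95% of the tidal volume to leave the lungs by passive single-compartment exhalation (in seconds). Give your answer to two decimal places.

Flow: 77 L/min ÷ 60 = 1.2833 L/s.
Vt = flow × Ti = 1.2833 L/s × 0.39 s × 1000 mL/L = 500.49 mL.
R = (PIP − Pplat)/V̇ = (42 − 22) / 1.2833 = 20.0/1.2833 = 15.585 cmH2O·s/L.
C = Vt/(Pplat − PEEP) = 500.49 / (22 − 11) = 500.49/11.0 = 45.499 mL/cmH2O.
τ = R × C = 15.585 × 0.0455 L/cmH2O = 0.7091 s.
t = −τ·ln(1 − 0.95) = −0.7091·ln(0.05) = 2.124 s.

2.12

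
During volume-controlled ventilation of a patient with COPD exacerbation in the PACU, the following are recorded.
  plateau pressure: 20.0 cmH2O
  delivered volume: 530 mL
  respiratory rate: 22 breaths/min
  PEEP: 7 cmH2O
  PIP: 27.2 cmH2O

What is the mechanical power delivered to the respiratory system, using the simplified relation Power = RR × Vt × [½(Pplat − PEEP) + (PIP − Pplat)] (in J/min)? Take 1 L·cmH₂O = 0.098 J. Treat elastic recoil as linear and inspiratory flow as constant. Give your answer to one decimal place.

Per-breath work = Vt × [½(Pplat−PEEP) + (PIP−Pplat)] = 0.530 × [0.5×13.0 + 7.2] = 0.530 × 13.7 = 7.261 L·cmH2O.
Power = 22 × 7.261 = 159.74 L·cmH2O/min.
× 0.098 J/(L·cmH2O) → 15.655 J/min.

15.7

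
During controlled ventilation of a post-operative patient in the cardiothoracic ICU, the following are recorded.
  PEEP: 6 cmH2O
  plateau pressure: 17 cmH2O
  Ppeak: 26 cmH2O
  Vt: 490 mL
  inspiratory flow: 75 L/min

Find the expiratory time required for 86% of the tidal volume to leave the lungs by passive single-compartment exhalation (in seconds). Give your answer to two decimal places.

Flow: 75 L/min ÷ 60 = 1.25 L/s.
R = (PIP − Pplat)/V̇ = (26 − 17) / 1.25 = 9.0/1.25 = 7.2 cmH2O·s/L.
C = Vt/(Pplat − PEEP) = 490.0 / (17 − 6) = 490.0/11.0 = 44.545 mL/cmH2O.
τ = R × C = 7.2 × 0.04455 L/cmH2O = 0.3208 s.
t = −τ·ln(1 − 0.86) = −0.3208·ln(0.14) = 0.6307 s.

0.63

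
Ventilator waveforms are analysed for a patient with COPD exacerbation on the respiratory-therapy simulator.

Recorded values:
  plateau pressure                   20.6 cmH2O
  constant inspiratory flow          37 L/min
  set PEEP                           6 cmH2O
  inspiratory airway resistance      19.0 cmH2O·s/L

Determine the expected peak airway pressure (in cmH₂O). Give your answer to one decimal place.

Flow: 37 L/min ÷ 60 = 0.6167 L/s.
PIP = Pplat + Raw × flow = 20.6 + 19.0 × 0.6167 = 20.6 + 11.717 = 32.317 cmH2O.

32.3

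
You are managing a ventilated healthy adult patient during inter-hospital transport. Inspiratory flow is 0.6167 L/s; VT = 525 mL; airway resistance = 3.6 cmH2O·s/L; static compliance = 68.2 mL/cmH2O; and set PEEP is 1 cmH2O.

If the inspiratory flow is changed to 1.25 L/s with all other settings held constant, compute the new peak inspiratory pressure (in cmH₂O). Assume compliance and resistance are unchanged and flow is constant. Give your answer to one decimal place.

13.2

PIP = Vt/C + R·V̇ + PEEP (constant-flow equation of motion).
Only the resistive term changes: ΔPIP = R × ΔV̇ = 3.6 × (1.25 − 0.6167) = 3.6 × 0.6333 = 2.28 cmH2O.
Original PIP = 525/68.2 + 3.6×0.6167 + 1 = 10.918 cmH2O; new PIP = 10.918 + (2.28) = 13.198 cmH2O.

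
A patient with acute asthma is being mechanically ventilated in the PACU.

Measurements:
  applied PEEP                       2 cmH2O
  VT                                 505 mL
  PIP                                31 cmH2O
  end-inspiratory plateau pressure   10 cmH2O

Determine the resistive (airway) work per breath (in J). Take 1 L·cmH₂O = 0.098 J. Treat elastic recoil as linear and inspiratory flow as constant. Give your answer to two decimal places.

With constant inspiratory flow the resistive pressure is constant at PIP − Pplat = 31 − 10 = 21.0 cmH2O, so resistive work = 21.0 × 0.505 = 10.605 L·cmH2O.
× 0.098 J/(L·cmH2O) → 1.039 J.

1.04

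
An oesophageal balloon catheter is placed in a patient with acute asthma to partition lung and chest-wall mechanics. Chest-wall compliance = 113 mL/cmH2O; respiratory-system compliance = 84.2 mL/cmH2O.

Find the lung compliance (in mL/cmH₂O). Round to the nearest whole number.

330

1/CL = 1/Crs − 1/Ccw.
1/CL = 1/84.2 − 1/113 = 0.003027.
CL = 330.36 mL/cmH2O.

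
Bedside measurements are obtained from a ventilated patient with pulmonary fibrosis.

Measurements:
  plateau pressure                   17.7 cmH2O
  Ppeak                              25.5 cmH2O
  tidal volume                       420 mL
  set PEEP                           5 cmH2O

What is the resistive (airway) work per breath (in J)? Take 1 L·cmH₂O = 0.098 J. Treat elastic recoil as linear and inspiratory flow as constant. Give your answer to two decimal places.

With constant inspiratory flow the resistive pressure is constant at PIP − Pplat = 25.5 − 17.7 = 7.8 cmH2O, so resistive work = 7.8 × 0.420 = 3.276 L·cmH2O.
× 0.098 J/(L·cmH2O) → 0.321 J.

0.32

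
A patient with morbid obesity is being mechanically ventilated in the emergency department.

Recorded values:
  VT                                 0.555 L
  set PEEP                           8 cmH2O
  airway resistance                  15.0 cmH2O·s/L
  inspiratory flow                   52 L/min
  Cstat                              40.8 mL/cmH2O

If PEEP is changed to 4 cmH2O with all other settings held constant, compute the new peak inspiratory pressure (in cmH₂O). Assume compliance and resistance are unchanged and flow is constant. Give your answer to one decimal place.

Flow: 52 L/min ÷ 60 = 0.8667 L/s.
PIP = Vt/C + R·V̇ + PEEP (constant-flow equation of motion).
Only the baseline term changes: ΔPIP = ΔPEEP = 4 − 8 = -4.0 cmH2O.
Original PIP = 555/40.8 + 15.0×0.8667 + 8 = 34.603 cmH2O; new PIP = 34.603 + (-4.0) = 30.603 cmH2O.

30.6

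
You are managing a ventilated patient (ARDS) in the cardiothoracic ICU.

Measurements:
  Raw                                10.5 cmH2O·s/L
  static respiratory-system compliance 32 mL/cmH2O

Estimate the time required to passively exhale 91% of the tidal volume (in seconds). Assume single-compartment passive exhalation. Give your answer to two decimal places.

τ = R × C = 10.5 × 32 mL/cmH2O = 10.5 × 0.032 L/cmH2O = 0.336 s.
Exhaled fraction f = 1 − e^(−t/τ) → t = −τ·ln(1 − f) = −0.336·ln(0.09) = 0.8091 s.

0.81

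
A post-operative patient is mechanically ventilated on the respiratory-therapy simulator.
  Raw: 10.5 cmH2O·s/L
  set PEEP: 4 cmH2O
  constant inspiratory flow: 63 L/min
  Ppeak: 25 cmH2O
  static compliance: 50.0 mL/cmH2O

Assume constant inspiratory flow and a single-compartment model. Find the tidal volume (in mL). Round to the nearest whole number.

499

Flow: 63 L/min ÷ 60 = 1.05 L/s.
Equation of motion (constant flow): PIP = Vt/C + R·V̇ + PEEP.
Vt/C = PIP − R·V̇ − PEEP = 25 − 11.025 − 4 = 9.975 cmH2O.
Vt = C × 9.975 = 50.0 × 9.975 = 498.75 mL.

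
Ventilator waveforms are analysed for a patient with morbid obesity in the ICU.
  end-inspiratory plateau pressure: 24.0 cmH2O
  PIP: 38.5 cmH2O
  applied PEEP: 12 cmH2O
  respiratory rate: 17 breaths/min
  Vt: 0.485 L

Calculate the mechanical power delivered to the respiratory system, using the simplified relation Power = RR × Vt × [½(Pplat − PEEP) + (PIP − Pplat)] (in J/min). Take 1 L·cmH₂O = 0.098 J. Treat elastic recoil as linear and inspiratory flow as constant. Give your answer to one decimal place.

Per-breath work = Vt × [½(Pplat−PEEP) + (PIP−Pplat)] = 0.485 × [0.5×12.0 + 14.5] = 0.485 × 20.5 = 9.943 L·cmH2O.
Power = 17 × 9.943 = 169.03 L·cmH2O/min.
× 0.098 J/(L·cmH2O) → 16.565 J/min.

16.6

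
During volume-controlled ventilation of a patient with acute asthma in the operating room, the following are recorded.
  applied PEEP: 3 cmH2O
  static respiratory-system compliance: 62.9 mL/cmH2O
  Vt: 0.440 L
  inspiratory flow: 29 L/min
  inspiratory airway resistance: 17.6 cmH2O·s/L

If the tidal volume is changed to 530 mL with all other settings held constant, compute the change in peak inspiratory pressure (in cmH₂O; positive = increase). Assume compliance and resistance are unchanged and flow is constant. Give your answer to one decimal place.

PIP = Vt/C + R·V̇ + PEEP (constant-flow equation of motion).
Only the elastic term changes: ΔPIP = ΔVt / C = (530 − 440) / 62.9 = 1.431 cmH2O.

1.4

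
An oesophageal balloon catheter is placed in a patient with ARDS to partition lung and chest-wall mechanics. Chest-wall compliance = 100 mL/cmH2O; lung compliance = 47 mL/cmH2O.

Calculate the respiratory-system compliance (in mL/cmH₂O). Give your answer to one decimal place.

Lung and chest wall are elastances in series: 1/Crs = 1/CL + 1/Ccw.
1/Crs = 1/47 + 1/100 = 0.03128.
Crs = 31.969 mL/cmH2O.

32.0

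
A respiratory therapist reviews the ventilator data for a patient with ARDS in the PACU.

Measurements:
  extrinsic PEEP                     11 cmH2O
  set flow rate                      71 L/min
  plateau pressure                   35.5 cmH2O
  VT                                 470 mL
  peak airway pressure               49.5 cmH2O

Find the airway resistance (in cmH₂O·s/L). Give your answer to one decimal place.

Flow: 71 L/min ÷ 60 = 1.1833 L/s.
Raw = (PIP − Pplat) / flow = (49.5 − 35.5) / 1.1833 = 14.0 / 1.1833 = 11.831 cmH2O·s/L.

11.8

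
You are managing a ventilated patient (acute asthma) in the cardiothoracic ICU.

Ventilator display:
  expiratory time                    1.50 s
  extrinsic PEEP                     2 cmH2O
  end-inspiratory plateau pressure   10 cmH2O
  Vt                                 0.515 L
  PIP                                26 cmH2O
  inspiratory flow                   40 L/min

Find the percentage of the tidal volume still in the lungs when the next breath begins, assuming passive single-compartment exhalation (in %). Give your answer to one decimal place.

37.9

Flow: 40 L/min ÷ 60 = 0.6667 L/s.
R = (PIP − Pplat)/V̇ = (26 − 10) / 0.6667 = 16.0/0.6667 = 23.999 cmH2O·s/L.
C = Vt/(Pplat − PEEP) = 515.0 / (10 − 2) = 515.0/8.0 = 64.375 mL/cmH2O.
τ = R × C = 23.999 × 0.06438 L/cmH2O = 1.545 s.
Fraction remaining at end-expiration = e^(−Te/τ) = e^(−1.50/1.545) = 0.3788 → 37.88%.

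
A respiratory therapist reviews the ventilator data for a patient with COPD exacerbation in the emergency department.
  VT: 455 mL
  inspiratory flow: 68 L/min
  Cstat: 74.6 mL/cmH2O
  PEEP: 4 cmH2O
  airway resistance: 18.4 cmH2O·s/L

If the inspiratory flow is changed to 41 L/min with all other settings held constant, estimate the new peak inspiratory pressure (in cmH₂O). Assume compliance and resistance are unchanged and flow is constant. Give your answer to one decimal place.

Flow: 68 L/min ÷ 60 = 1.1333 L/s.
New flow: 41 L/min ÷ 60 = 0.6833 L/s.
PIP = Vt/C + R·V̇ + PEEP (constant-flow equation of motion).
Only the resistive term changes: ΔPIP = R × ΔV̇ = 18.4 × (0.6833 − 1.1333) = 18.4 × -0.45 = -8.28 cmH2O.
Original PIP = 455/74.6 + 18.4×1.1333 + 4 = 30.952 cmH2O; new PIP = 30.952 + (-8.28) = 22.672 cmH2O.

22.7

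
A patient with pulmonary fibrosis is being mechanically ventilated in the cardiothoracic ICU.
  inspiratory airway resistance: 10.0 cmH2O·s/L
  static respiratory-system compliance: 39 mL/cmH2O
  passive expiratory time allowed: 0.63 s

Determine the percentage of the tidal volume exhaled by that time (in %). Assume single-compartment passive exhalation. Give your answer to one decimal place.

τ = R × C = 10.0 × 39 mL/cmH2O = 10.0 × 0.039 L/cmH2O = 0.39 s.
Passive exhalation: V(t)/V₀ = e^(−t/τ) = e^(−0.63/0.39) = 0.1988.
Fraction exhaled = 1 − 0.1988 = 0.8012 → 80.12%.

80.1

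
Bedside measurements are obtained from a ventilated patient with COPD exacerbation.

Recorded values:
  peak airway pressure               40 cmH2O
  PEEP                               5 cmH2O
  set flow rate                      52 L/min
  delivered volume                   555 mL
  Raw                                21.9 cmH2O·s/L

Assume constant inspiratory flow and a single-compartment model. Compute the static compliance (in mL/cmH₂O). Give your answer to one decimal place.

34.6

Flow: 52 L/min ÷ 60 = 0.8667 L/s.
Equation of motion (constant flow): PIP = Vt/C + R·V̇ + PEEP.
Vt/C = PIP − R·V̇ − PEEP = 40 − 21.9×0.8667 − 5 = 40 − 18.981 − 5 = 16.019 cmH2O.
C = Vt / 16.019 = 555 / 16.019 = 34.646 mL/cmH2O.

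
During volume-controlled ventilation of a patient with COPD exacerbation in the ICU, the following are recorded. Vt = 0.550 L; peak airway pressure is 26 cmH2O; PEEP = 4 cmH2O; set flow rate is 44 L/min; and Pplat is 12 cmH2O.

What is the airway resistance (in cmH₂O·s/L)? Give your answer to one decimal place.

19.1

Flow: 44 L/min ÷ 60 = 0.7333 L/s.
Raw = (PIP − Pplat) / flow = (26 − 12) / 0.7333 = 14.0 / 0.7333 = 19.092 cmH2O·s/L.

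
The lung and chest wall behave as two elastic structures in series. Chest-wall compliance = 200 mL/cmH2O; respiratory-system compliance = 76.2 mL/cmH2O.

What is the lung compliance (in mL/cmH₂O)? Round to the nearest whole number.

123

1/CL = 1/Crs − 1/Ccw.
1/CL = 1/76.2 − 1/200 = 0.008123.
CL = 123.11 mL/cmH2O.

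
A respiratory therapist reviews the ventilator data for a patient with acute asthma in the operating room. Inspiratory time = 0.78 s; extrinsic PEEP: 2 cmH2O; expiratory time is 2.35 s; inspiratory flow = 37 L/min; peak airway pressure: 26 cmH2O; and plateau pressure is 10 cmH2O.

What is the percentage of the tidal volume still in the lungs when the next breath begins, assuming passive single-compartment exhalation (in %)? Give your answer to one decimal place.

Flow: 37 L/min ÷ 60 = 0.6167 L/s.
Vt = flow × Ti = 0.6167 L/s × 0.78 s × 1000 mL/L = 481.03 mL.
R = (PIP − Pplat)/V̇ = (26 − 10) / 0.6167 = 16.0/0.6167 = 25.945 cmH2O·s/L.
C = Vt/(Pplat − PEEP) = 481.03 / (10 − 2) = 481.03/8.0 = 60.129 mL/cmH2O.
τ = R × C = 25.945 × 0.06013 L/cmH2O = 1.56 s.
Fraction remaining at end-expiration = e^(−Te/τ) = e^(−2.35/1.56) = 0.2217 → 22.17%.

22.2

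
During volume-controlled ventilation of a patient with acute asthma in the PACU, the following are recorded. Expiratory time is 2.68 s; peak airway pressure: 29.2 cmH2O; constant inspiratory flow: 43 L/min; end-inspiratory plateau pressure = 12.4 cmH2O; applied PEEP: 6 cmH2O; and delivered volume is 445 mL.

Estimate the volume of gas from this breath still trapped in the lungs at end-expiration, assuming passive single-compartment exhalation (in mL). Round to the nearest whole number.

Flow: 43 L/min ÷ 60 = 0.7167 L/s.
R = (PIP − Pplat)/V̇ = (29.2 − 12.4) / 0.7167 = 16.8/0.7167 = 23.441 cmH2O·s/L.
C = Vt/(Pplat − PEEP) = 445.0 / (12.4 − 6) = 445.0/6.4 = 69.531 mL/cmH2O.
τ = R × C = 23.441 × 0.06953 L/cmH2O = 1.63 s.
Fraction remaining = e^(−Te/τ) = e^(−2.68/1.63) = 0.1932.
Trapped volume = 445.0 × 0.1932 = 85.974 mL.

86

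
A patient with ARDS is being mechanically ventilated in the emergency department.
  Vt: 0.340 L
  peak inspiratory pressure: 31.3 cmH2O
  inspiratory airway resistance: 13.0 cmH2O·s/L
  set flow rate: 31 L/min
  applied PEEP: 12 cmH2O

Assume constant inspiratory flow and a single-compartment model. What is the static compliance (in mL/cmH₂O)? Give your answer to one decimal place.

Flow: 31 L/min ÷ 60 = 0.5167 L/s.
Equation of motion (constant flow): PIP = Vt/C + R·V̇ + PEEP.
Vt/C = PIP − R·V̇ − PEEP = 31.3 − 13.0×0.5167 − 12 = 31.3 − 6.717 − 12 = 12.583 cmH2O.
C = Vt / 12.583 = 340 / 12.583 = 27.021 mL/cmH2O.

27.0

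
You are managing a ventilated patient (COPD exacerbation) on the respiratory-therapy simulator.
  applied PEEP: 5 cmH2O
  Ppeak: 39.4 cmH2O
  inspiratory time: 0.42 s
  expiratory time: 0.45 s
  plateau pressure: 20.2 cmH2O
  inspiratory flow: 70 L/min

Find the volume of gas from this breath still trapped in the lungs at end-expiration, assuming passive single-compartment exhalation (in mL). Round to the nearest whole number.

Flow: 70 L/min ÷ 60 = 1.1667 L/s.
Vt = flow × Ti = 1.1667 L/s × 0.42 s × 1000 mL/L = 490.01 mL.
R = (PIP − Pplat)/V̇ = (39.4 − 20.2) / 1.1667 = 19.2/1.1667 = 16.457 cmH2O·s/L.
C = Vt/(Pplat − PEEP) = 490.01 / (20.2 − 5) = 490.01/15.2 = 32.238 mL/cmH2O.
τ = R × C = 16.457 × 0.03224 L/cmH2O = 0.5306 s.
Fraction remaining = e^(−Te/τ) = e^(−0.45/0.5306) = 0.4282.
Trapped volume = 490.01 × 0.4282 = 209.82 mL.

210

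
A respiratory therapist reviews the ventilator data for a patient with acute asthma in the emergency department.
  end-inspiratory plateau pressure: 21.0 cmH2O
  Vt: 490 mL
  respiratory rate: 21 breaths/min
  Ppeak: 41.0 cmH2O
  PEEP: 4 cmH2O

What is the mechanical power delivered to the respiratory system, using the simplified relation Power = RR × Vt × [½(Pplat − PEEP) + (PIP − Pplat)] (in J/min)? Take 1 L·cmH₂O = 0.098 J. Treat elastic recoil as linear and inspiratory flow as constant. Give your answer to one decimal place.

28.7

Per-breath work = Vt × [½(Pplat−PEEP) + (PIP−Pplat)] = 0.490 × [0.5×17.0 + 20.0] = 0.490 × 28.5 = 13.965 L·cmH2O.
Power = 21 × 13.965 = 293.27 L·cmH2O/min.
× 0.098 J/(L·cmH2O) → 28.74 J/min.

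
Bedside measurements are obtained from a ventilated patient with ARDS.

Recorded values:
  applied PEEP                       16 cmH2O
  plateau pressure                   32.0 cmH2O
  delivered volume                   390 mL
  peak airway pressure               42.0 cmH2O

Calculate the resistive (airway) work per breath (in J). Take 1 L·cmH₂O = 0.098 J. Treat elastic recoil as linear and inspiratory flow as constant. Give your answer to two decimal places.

0.38

With constant inspiratory flow the resistive pressure is constant at PIP − Pplat = 42.0 − 32.0 = 10.0 cmH2O, so resistive work = 10.0 × 0.390 = 3.9 L·cmH2O.
× 0.098 J/(L·cmH2O) → 0.3822 J.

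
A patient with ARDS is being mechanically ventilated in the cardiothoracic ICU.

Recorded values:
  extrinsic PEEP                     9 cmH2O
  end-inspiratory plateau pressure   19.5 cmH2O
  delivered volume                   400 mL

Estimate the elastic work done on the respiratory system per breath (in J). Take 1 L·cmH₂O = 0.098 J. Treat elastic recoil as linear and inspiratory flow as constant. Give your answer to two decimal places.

Elastic work ≈ ½ × (Pplat − PEEP) × Vt = 0.5 × (19.5 − 9) × 0.400 L = 0.5 × 10.5 × 0.400 = 2.1 L·cmH2O.
× 0.098 J/(L·cmH2O) → 0.2058 J.

0.21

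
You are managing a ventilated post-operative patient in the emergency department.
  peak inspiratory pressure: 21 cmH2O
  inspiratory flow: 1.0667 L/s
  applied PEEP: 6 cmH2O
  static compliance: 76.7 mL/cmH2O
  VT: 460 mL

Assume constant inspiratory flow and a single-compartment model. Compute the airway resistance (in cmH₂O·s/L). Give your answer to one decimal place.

8.4

Equation of motion (constant flow): PIP = Vt/C + R·V̇ + PEEP.
R·V̇ = PIP − Vt/C − PEEP = 21 − 460/76.7 − 6 = 21 − 5.997 − 6 = 9.003 cmH2O.
R = 9.003 / 1.0667 = 8.44 cmH2O·s/L.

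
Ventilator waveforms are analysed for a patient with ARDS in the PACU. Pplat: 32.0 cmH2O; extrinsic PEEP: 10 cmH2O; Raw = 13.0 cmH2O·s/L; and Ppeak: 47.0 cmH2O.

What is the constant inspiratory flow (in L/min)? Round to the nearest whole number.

flow = (PIP − Pplat) / Raw = (47.0 − 32.0) / 13.0 = 1.154 L/s × 60 = 69.24 L/min.

69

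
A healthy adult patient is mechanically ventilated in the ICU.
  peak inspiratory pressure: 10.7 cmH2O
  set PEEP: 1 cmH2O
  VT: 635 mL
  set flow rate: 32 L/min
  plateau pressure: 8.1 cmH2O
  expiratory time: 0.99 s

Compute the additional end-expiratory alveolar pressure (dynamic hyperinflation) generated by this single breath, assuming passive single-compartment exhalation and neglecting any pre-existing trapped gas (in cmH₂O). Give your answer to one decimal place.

0.7

Flow: 32 L/min ÷ 60 = 0.5333 L/s.
R = (PIP − Pplat)/V̇ = (10.7 − 8.1) / 0.5333 = 2.6/0.5333 = 4.875 cmH2O·s/L.
C = Vt/(Pplat − PEEP) = 635.0 / (8.1 − 1) = 635.0/7.1 = 89.437 mL/cmH2O.
τ = R × C = 4.875 × 0.08944 L/cmH2O = 0.436 s.
Fraction remaining = e^(−Te/τ) = e^(−0.99/0.436) = 0.1032; trapped volume = 635.0 × 0.1032 = 65.532 mL.
Additional alveolar pressure from trapping ≈ V_trapped / C = 65.532 / 89.437 = 0.7327 cmH2O.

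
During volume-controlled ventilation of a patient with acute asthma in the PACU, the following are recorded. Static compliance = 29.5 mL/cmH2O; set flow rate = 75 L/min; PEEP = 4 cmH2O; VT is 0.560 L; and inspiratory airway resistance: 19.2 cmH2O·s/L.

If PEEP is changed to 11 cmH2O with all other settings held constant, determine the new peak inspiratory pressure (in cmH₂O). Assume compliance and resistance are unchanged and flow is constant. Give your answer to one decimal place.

Flow: 75 L/min ÷ 60 = 1.25 L/s.
PIP = Vt/C + R·V̇ + PEEP (constant-flow equation of motion).
Only the baseline term changes: ΔPIP = ΔPEEP = 11 − 4 = 7.0 cmH2O.
Original PIP = 560/29.5 + 19.2×1.25 + 4 = 46.983 cmH2O; new PIP = 46.983 + (7.0) = 53.983 cmH2O.

54.0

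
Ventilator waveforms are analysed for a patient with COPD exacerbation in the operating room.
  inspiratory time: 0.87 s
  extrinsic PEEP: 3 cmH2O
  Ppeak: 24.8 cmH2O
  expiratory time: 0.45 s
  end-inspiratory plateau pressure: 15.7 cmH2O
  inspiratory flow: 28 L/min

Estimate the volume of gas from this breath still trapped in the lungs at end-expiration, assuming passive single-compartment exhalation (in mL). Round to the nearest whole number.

197

Flow: 28 L/min ÷ 60 = 0.4667 L/s.
Vt = flow × Ti = 0.4667 L/s × 0.87 s × 1000 mL/L = 406.03 mL.
R = (PIP − Pplat)/V̇ = (24.8 − 15.7) / 0.4667 = 9.1/0.4667 = 19.499 cmH2O·s/L.
C = Vt/(Pplat − PEEP) = 406.03 / (15.7 − 3) = 406.03/12.7 = 31.971 mL/cmH2O.
τ = R × C = 19.499 × 0.03197 L/cmH2O = 0.6234 s.
Fraction remaining = e^(−Te/τ) = e^(−0.45/0.6234) = 0.4859.
Trapped volume = 406.03 × 0.4859 = 197.29 mL.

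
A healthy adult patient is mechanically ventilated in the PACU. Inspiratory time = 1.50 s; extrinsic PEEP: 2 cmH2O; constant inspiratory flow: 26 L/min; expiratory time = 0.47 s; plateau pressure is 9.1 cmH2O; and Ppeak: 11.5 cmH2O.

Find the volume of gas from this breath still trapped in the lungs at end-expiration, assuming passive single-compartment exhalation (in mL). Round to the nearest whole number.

257

Flow: 26 L/min ÷ 60 = 0.4333 L/s.
Vt = flow × Ti = 0.4333 L/s × 1.50 s × 1000 mL/L = 649.95 mL.
R = (PIP − Pplat)/V̇ = (11.5 − 9.1) / 0.4333 = 2.4/0.4333 = 5.539 cmH2O·s/L.
C = Vt/(Pplat − PEEP) = 649.95 / (9.1 − 2) = 649.95/7.1 = 91.542 mL/cmH2O.
τ = R × C = 5.539 × 0.09154 L/cmH2O = 0.507 s.
Fraction remaining = e^(−Te/τ) = e^(−0.47/0.507) = 0.3957.
Trapped volume = 649.95 × 0.3957 = 257.19 mL.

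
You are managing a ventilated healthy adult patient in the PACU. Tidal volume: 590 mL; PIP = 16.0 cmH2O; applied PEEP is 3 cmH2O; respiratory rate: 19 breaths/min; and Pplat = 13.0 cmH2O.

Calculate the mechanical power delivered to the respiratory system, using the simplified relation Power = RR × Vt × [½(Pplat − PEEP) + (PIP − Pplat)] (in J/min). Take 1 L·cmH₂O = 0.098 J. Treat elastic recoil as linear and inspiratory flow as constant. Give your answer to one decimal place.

Per-breath work = Vt × [½(Pplat−PEEP) + (PIP−Pplat)] = 0.590 × [0.5×10.0 + 3.0] = 0.590 × 8.0 = 4.72 L·cmH2O.
Power = 19 × 4.72 = 89.68 L·cmH2O/min.
× 0.098 J/(L·cmH2O) → 8.789 J/min.

8.8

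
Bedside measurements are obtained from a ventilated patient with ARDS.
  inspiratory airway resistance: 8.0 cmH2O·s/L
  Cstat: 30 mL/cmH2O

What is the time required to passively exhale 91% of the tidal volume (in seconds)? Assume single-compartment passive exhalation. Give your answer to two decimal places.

τ = R × C = 8.0 × 30 mL/cmH2O = 8.0 × 0.030 L/cmH2O = 0.24 s.
Exhaled fraction f = 1 − e^(−t/τ) → t = −τ·ln(1 − f) = −0.24·ln(0.09) = 0.5779 s.

0.58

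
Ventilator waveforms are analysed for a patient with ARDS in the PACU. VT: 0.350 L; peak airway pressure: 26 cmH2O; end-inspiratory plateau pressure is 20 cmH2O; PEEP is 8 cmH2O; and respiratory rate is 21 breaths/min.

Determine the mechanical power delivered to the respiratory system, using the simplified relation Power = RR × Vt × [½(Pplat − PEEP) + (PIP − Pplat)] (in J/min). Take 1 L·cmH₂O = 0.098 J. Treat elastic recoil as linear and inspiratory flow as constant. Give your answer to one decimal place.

Per-breath work = Vt × [½(Pplat−PEEP) + (PIP−Pplat)] = 0.350 × [0.5×12.0 + 6.0] = 0.350 × 12.0 = 4.2 L·cmH2O.
Power = 21 × 4.2 = 88.2 L·cmH2O/min.
× 0.098 J/(L·cmH2O) → 8.644 J/min.

8.6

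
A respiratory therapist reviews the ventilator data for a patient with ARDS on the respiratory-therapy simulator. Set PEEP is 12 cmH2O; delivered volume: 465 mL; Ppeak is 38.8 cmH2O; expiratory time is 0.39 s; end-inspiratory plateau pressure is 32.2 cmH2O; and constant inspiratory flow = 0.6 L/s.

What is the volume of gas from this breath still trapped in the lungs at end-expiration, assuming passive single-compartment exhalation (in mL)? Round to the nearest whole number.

R = (PIP − Pplat)/V̇ = (38.8 − 32.2) / 0.6 = 6.6/0.6 = 11.0 cmH2O·s/L.
C = Vt/(Pplat − PEEP) = 465.0 / (32.2 − 12) = 465.0/20.2 = 23.02 mL/cmH2O.
τ = R × C = 11.0 × 0.02302 L/cmH2O = 0.2532 s.
Fraction remaining = e^(−Te/τ) = e^(−0.39/0.2532) = 0.2143.
Trapped volume = 465.0 × 0.2143 = 99.65 mL.

100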